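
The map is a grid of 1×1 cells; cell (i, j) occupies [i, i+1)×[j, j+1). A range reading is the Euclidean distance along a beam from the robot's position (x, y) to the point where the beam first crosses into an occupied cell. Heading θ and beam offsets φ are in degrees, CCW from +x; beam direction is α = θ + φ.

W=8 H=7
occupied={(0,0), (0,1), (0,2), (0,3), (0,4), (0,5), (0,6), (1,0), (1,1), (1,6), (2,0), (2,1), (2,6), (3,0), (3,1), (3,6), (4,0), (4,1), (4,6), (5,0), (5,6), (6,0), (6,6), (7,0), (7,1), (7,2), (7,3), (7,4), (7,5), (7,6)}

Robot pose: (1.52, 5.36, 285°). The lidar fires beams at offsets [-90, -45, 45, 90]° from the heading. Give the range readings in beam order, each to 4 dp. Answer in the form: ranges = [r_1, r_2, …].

ranges = [0.5383, 1.0400, 6.3278, 2.4728]

beam 1: φ=-90°, α=195°
  dir = (cos 195°, sin 195°) = (-0.9659, -0.2588); from cell (1,5)
  next x-line at t=0.5383, next y-line at t=1.3909; Δt_x=1.0353, Δt_y=3.8637
    x: enter (0,5) at t=0.5383 ← occupied
  → r_1 = 0.5383
beam 2: φ=-45°, α=240°
  dir = (cos 240°, sin 240°) = (-0.5000, -0.8660); from cell (1,5)
  next x-line at t=1.0400, next y-line at t=0.4157; Δt_x=2.0000, Δt_y=1.1547
    y: enter (1,4) at t=0.4157
    x: enter (0,4) at t=1.0400 ← occupied
  → r_2 = 1.0400
beam 3: φ=45°, α=330°
  dir = (cos 330°, sin 330°) = (0.8660, -0.5000); from cell (1,5)
  next x-line at t=0.5543, next y-line at t=0.7200; Δt_x=1.1547, Δt_y=2.0000
    x: enter (2,5) at t=0.5543
    y: enter (2,4) at t=0.7200
    x: enter (3,4) at t=1.7090
    y: enter (3,3) at t=2.7200
    x: enter (4,3) at t=2.8637
    x: enter (5,3) at t=4.0184
    y: enter (5,2) at t=4.7200
    x: enter (6,2) at t=5.1731
    x: enter (7,2) at t=6.3278 ← occupied
  → r_3 = 6.3278
beam 4: φ=90°, α=15°
  dir = (cos 15°, sin 15°) = (0.9659, 0.2588); from cell (1,5)
  next x-line at t=0.4969, next y-line at t=2.4728; Δt_x=1.0353, Δt_y=3.8637
    x: enter (2,5) at t=0.4969
    x: enter (3,5) at t=1.5322
    y: enter (3,6) at t=2.4728 ← occupied
  → r_4 = 2.4728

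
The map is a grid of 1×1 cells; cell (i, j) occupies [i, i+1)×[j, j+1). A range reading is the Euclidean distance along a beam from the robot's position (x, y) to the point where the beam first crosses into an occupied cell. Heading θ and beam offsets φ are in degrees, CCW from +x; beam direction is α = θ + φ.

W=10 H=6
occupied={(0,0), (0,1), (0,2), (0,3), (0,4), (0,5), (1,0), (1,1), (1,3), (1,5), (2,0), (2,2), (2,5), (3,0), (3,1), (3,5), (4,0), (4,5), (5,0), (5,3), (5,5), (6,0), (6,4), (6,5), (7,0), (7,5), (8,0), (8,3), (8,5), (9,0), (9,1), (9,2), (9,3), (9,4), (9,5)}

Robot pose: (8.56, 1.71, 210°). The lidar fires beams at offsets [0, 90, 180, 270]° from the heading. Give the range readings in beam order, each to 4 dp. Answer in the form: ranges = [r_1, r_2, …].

beam 1: φ=0°, α=210°
  direction (-0.8660, -0.5000); cell (8,1); t to first gridline: x 0.6466, y 1.4200 (then +1.1547 / +2.0000)
    (7,1) via x @ 0.6466
    (7,0) via y @ 1.4200  # hit
  → r_1 = 1.4200
beam 2: φ=90°, α=300°
  direction (0.5000, -0.8660); cell (8,1); t to first gridline: x 0.8800, y 0.8198 (then +2.0000 / +1.1547)
    (8,0) via y @ 0.8198  # hit
  → r_2 = 0.8198
beam 3: φ=180°, α=30°
  direction (0.8660, 0.5000); cell (8,1); t to first gridline: x 0.5081, y 0.5800 (then +1.1547 / +2.0000)
    (9,1) via x @ 0.5081  # hit
  → r_3 = 0.5081
beam 4: φ=270°, α=120°
  direction (-0.5000, 0.8660); cell (8,1); t to first gridline: x 1.1200, y 0.3349 (then +2.0000 / +1.1547)
    (8,2) via y @ 0.3349
    (7,2) via x @ 1.1200
    (7,3) via y @ 1.4896
    (7,4) via y @ 2.6443
    (6,4) via x @ 3.1200  # hit
  → r_4 = 3.1200

ranges = [1.4200, 0.8198, 0.5081, 3.1200]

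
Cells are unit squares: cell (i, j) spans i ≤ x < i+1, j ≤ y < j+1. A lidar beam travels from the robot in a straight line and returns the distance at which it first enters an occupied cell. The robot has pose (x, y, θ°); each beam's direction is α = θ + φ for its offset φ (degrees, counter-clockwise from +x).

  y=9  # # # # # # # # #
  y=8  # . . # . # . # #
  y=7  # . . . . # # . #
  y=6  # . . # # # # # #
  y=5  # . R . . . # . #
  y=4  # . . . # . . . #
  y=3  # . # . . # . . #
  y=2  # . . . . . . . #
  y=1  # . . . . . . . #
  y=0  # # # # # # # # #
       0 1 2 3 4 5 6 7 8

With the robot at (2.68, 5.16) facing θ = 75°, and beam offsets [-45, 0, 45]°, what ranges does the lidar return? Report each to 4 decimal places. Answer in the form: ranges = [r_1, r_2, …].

beam 1: φ=-45°, α=30°
  d=(0.8660,0.5000)  start (2,5)  tX=0.3695 tY=1.6800  stride 1/|dx|=1.1547 1/|dy|=2.0000
    cross x-line → (3,5), t=0.3695
    cross x-line → (4,5), t=1.5242
    cross y-line → (4,6), t=1.6800 (wall)
  → r_1 = 1.6800
beam 2: φ=0°, α=75°
  d=(0.2588,0.9659)  start (2,5)  tX=1.2364 tY=0.8696  stride 1/|dx|=3.8637 1/|dy|=1.0353
    cross y-line → (2,6), t=0.8696
    cross x-line → (3,6), t=1.2364 (wall)
  → r_2 = 1.2364
beam 3: φ=45°, α=120°
  d=(-0.5000,0.8660)  start (2,5)  tX=1.3600 tY=0.9699  stride 1/|dx|=2.0000 1/|dy|=1.1547
    cross y-line → (2,6), t=0.9699
    cross x-line → (1,6), t=1.3600
    cross y-line → (1,7), t=2.1246
    cross y-line → (1,8), t=3.2793
    cross x-line → (0,8), t=3.3600 (wall)
  → r_3 = 3.3600

ranges = [1.6800, 1.2364, 3.3600]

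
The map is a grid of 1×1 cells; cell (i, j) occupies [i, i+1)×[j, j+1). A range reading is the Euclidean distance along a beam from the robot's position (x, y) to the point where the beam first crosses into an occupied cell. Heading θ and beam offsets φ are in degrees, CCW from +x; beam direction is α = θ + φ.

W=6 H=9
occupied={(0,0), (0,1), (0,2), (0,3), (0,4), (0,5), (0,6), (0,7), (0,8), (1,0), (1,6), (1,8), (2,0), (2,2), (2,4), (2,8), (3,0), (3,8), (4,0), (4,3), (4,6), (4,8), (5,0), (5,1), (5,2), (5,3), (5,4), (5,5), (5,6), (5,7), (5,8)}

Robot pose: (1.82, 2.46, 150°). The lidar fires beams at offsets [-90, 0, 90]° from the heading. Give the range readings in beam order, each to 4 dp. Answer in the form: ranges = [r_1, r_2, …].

ranges = [0.3600, 0.9469, 1.6400]

beam 1: φ=-90°, α=60°
  dir = (cos 60°, sin 60°) = (0.5000, 0.8660); from cell (1,2)
  next x-line at t=0.3600, next y-line at t=0.6235; Δt_x=2.0000, Δt_y=1.1547
    x: enter (2,2) at t=0.3600 ← occupied
  → r_1 = 0.3600
beam 2: φ=0°, α=150°
  dir = (cos 150°, sin 150°) = (-0.8660, 0.5000); from cell (1,2)
  next x-line at t=0.9469, next y-line at t=1.0800; Δt_x=1.1547, Δt_y=2.0000
    x: enter (0,2) at t=0.9469 ← occupied
  → r_2 = 0.9469
beam 3: φ=90°, α=240°
  dir = (cos 240°, sin 240°) = (-0.5000, -0.8660); from cell (1,2)
  next x-line at t=1.6400, next y-line at t=0.5312; Δt_x=2.0000, Δt_y=1.1547
    y: enter (1,1) at t=0.5312
    x: enter (0,1) at t=1.6400 ← occupied
  → r_3 = 1.6400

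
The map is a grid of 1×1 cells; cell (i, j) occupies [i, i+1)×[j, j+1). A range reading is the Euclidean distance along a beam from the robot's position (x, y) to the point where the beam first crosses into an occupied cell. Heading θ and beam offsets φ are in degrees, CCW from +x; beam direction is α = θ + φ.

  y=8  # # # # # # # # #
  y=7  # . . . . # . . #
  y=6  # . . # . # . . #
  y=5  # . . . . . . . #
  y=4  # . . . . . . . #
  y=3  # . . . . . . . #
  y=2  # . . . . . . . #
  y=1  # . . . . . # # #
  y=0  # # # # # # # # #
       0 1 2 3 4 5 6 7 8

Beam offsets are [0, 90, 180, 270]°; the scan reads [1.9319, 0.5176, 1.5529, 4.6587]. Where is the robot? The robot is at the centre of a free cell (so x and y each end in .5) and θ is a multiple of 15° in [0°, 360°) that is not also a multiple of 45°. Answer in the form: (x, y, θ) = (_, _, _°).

Enumerate (i+0.5, j+0.5, θ) over the 44 free cells and 16 admissible headings. For each, cast all 4 beams and compare to the given ranges.
  (6.5, 5.5, 165°): beam 1 = 2.5882 ≠ 1.9319 ✗
  (3.5, 1.5, 210°): beam 1 = 1.0000 ≠ 1.9319 ✗
  (6.5, 3.5, 345°): beam 1 = 1.5529 ≠ 1.9319 ✗
  (2.5, 7.5, 150°): beam 1 = 1.0000 ≠ 1.9319 ✗
  …
  (4.5, 1.5, 195°): r_1=1.9319, r_2=0.5176, r_3=1.5529, r_4=4.6587 — all match ✓
Unique over the lattice → pose = (4.5, 1.5, 195°).

(x, y, θ) = (4.5, 1.5, 195°)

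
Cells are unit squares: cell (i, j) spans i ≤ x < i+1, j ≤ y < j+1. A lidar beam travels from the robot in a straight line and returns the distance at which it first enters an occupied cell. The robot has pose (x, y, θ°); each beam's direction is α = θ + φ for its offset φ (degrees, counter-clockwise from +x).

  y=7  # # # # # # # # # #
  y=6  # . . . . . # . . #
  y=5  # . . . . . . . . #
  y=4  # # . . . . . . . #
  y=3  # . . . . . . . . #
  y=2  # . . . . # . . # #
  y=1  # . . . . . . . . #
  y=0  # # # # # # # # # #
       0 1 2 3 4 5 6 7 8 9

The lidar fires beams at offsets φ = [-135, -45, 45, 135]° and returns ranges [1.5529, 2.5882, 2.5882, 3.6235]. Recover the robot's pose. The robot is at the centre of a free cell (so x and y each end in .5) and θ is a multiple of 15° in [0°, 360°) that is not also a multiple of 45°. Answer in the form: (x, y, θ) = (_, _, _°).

Enumerate (i+0.5, j+0.5, θ) over the 44 free cells and 16 admissible headings. For each, cast all 4 beams and compare to the given ranges.
  (6.5, 4.5, 255°): beam 1 = 2.8868 ≠ 1.5529 ✗
  (6.5, 2.5, 120°): beam 2 = 4.6587 ≠ 2.5882 ✗
  (8.5, 5.5, 195°): beam 1 = 1.0000 ≠ 1.5529 ✗
  …
  (2.5, 3.5, 300°): r_1=1.5529, r_2=2.5882, r_3=2.5882, r_4=3.6235 — all match ✓
No second candidate reproduces the full scan.

(x, y, θ) = (2.5, 3.5, 300°)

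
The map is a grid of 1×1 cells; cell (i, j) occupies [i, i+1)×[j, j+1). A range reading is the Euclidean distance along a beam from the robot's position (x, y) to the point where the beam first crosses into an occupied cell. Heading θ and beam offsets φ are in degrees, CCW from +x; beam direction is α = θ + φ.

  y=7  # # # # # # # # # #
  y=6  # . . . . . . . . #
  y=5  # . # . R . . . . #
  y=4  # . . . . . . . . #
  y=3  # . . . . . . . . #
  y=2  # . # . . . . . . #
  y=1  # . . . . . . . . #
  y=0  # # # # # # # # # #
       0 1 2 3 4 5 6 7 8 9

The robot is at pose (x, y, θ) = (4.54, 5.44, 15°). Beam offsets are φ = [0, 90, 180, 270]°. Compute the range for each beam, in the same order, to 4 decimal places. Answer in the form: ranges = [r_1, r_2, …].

beam 1: φ=0°, α=15°
  dir = (cos 15°, sin 15°) = (0.9659, 0.2588); from cell (4,5)
  next x-line at t=0.4762, next y-line at t=2.1637; Δt_x=1.0353, Δt_y=3.8637
    x: enter (5,5) at t=0.4762
    x: enter (6,5) at t=1.5115
    y: enter (6,6) at t=2.1637
    x: enter (7,6) at t=2.5468
    x: enter (8,6) at t=3.5821
    x: enter (9,6) at t=4.6173 ← occupied
  → r_1 = 4.6173
beam 2: φ=90°, α=105°
  dir = (cos 105°, sin 105°) = (-0.2588, 0.9659); from cell (4,5)
  next x-line at t=2.0864, next y-line at t=0.5798; Δt_x=3.8637, Δt_y=1.0353
    y: enter (4,6) at t=0.5798
    y: enter (4,7) at t=1.6150 ← occupied
  → r_2 = 1.6150
beam 3: φ=180°, α=195°
  dir = (cos 195°, sin 195°) = (-0.9659, -0.2588); from cell (4,5)
  next x-line at t=0.5590, next y-line at t=1.7000; Δt_x=1.0353, Δt_y=3.8637
    x: enter (3,5) at t=0.5590
    x: enter (2,5) at t=1.5943 ← occupied
  → r_3 = 1.5943
beam 4: φ=270°, α=285°
  dir = (cos 285°, sin 285°) = (0.2588, -0.9659); from cell (4,5)
  next x-line at t=1.7773, next y-line at t=0.4555; Δt_x=3.8637, Δt_y=1.0353
    y: enter (4,4) at t=0.4555
    y: enter (4,3) at t=1.4908
    x: enter (5,3) at t=1.7773
    y: enter (5,2) at t=2.5261
    y: enter (5,1) at t=3.5614
    y: enter (5,0) at t=4.5966 ← occupied
  → r_4 = 4.5966

ranges = [4.6173, 1.6150, 1.5943, 4.5966]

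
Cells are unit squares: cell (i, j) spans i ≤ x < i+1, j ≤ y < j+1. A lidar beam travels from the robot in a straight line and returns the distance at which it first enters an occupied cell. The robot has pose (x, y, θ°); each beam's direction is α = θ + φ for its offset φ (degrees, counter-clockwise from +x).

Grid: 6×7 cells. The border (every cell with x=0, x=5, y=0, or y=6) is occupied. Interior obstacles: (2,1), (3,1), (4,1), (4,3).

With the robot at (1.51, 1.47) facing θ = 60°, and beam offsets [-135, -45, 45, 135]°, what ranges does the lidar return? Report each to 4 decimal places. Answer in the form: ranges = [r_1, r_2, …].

beam 1: φ=-135°, α=285°
  dir = (cos 285°, sin 285°) = (0.2588, -0.9659); from cell (1,1)
  next x-line at t=1.8932, next y-line at t=0.4866; Δt_x=3.8637, Δt_y=1.0353
    y: enter (1,0) at t=0.4866 ← occupied
  → r_1 = 0.4866
beam 2: φ=-45°, α=15°
  dir = (cos 15°, sin 15°) = (0.9659, 0.2588); from cell (1,1)
  next x-line at t=0.5073, next y-line at t=2.0478; Δt_x=1.0353, Δt_y=3.8637
    x: enter (2,1) at t=0.5073 ← occupied
  → r_2 = 0.5073
beam 3: φ=45°, α=105°
  dir = (cos 105°, sin 105°) = (-0.2588, 0.9659); from cell (1,1)
  next x-line at t=1.9705, next y-line at t=0.5487; Δt_x=3.8637, Δt_y=1.0353
    y: enter (1,2) at t=0.5487
    y: enter (1,3) at t=1.5840
    x: enter (0,3) at t=1.9705 ← occupied
  → r_3 = 1.9705
beam 4: φ=135°, α=195°
  dir = (cos 195°, sin 195°) = (-0.9659, -0.2588); from cell (1,1)
  next x-line at t=0.5280, next y-line at t=1.8159; Δt_x=1.0353, Δt_y=3.8637
    x: enter (0,1) at t=0.5280 ← occupied
  → r_4 = 0.5280

ranges = [0.4866, 0.5073, 1.9705, 0.5280]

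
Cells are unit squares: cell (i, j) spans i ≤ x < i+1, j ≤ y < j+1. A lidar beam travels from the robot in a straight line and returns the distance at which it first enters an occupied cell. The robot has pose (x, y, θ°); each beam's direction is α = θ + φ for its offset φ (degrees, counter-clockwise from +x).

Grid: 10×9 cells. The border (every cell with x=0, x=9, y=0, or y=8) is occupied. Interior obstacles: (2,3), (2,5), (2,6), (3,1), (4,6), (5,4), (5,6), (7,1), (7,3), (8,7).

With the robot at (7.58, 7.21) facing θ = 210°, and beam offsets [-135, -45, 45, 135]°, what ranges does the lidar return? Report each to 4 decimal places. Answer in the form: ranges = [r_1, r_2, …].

beam 1: φ=-135°, α=75°
  d=(0.2588,0.9659)  start (7,7)  tX=1.6228 tY=0.8179  stride 1/|dx|=3.8637 1/|dy|=1.0353
    cross y-line → (7,8), t=0.8179 (wall)
  → r_1 = 0.8179
beam 2: φ=-45°, α=165°
  d=(-0.9659,0.2588)  start (7,7)  tX=0.6005 tY=3.0523  stride 1/|dx|=1.0353 1/|dy|=3.8637
    cross x-line → (6,7), t=0.6005
    cross x-line → (5,7), t=1.6357
    cross x-line → (4,7), t=2.6710
    cross y-line → (4,8), t=3.0523 (wall)
  → r_2 = 3.0523
beam 3: φ=45°, α=255°
  d=(-0.2588,-0.9659)  start (7,7)  tX=2.2409 tY=0.2174  stride 1/|dx|=3.8637 1/|dy|=1.0353
    cross y-line → (7,6), t=0.2174
    cross y-line → (7,5), t=1.2527
    cross x-line → (6,5), t=2.2409
    cross y-line → (6,4), t=2.2880
    cross y-line → (6,3), t=3.3232
    cross y-line → (6,2), t=4.3585
    cross y-line → (6,1), t=5.3938
    cross x-line → (5,1), t=6.1047
    cross y-line → (5,0), t=6.4291 (wall)
  → r_3 = 6.4291
beam 4: φ=135°, α=345°
  d=(0.9659,-0.2588)  start (7,7)  tX=0.4348 tY=0.8114  stride 1/|dx|=1.0353 1/|dy|=3.8637
    cross x-line → (8,7), t=0.4348 (wall)
  → r_4 = 0.4348

ranges = [0.8179, 3.0523, 6.4291, 0.4348]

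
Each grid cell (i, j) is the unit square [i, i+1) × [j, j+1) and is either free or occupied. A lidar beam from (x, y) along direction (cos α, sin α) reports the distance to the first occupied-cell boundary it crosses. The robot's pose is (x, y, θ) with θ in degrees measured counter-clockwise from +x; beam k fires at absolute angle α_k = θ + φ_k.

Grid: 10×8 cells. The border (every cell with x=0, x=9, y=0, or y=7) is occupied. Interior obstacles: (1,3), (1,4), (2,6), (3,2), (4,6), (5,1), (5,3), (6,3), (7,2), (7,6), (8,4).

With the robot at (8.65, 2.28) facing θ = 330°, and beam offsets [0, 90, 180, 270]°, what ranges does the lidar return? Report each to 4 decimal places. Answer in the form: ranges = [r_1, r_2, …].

beam 1: φ=0°, α=330°
  direction (0.8660, -0.5000); cell (8,2); t to first gridline: x 0.4041, y 0.5600 (then +1.1547 / +2.0000)
    (9,2) via x @ 0.4041  # hit
  → r_1 = 0.4041
beam 2: φ=90°, α=60°
  direction (0.5000, 0.8660); cell (8,2); t to first gridline: x 0.7000, y 0.8314 (then +2.0000 / +1.1547)
    (9,2) via x @ 0.7000  # hit
  → r_2 = 0.7000
beam 3: φ=180°, α=150°
  direction (-0.8660, 0.5000); cell (8,2); t to first gridline: x 0.7506, y 1.4400 (then +1.1547 / +2.0000)
    (7,2) via x @ 0.7506  # hit
  → r_3 = 0.7506
beam 4: φ=270°, α=240°
  direction (-0.5000, -0.8660); cell (8,2); t to first gridline: x 1.3000, y 0.3233 (then +2.0000 / +1.1547)
    (8,1) via y @ 0.3233
    (7,1) via x @ 1.3000
    (7,0) via y @ 1.4780  # hit
  → r_4 = 1.4780

ranges = [0.4041, 0.7000, 0.7506, 1.4780]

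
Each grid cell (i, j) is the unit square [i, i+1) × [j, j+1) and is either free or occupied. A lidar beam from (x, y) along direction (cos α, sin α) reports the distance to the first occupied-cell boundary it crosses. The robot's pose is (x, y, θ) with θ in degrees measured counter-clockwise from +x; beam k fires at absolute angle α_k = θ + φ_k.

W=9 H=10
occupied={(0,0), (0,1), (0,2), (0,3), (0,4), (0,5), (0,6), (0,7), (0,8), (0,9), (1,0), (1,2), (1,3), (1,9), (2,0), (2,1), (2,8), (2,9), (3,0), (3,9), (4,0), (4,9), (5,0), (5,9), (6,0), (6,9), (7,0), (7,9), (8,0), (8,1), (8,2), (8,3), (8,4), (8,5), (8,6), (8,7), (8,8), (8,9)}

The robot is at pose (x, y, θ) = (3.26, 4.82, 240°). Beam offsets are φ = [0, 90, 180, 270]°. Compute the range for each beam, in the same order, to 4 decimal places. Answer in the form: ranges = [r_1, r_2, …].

beam 1: φ=0°, α=240°
  direction (-0.5000, -0.8660); cell (3,4); t to first gridline: x 0.5200, y 0.9469 (then +2.0000 / +1.1547)
    (2,4) via x @ 0.5200
    (2,3) via y @ 0.9469
    (2,2) via y @ 2.1016
    (1,2) via x @ 2.5200  # hit
  → r_1 = 2.5200
beam 2: φ=90°, α=330°
  direction (0.8660, -0.5000); cell (3,4); t to first gridline: x 0.8545, y 1.6400 (then +1.1547 / +2.0000)
    (4,4) via x @ 0.8545
    (4,3) via y @ 1.6400
    (5,3) via x @ 2.0092
    (6,3) via x @ 3.1639
    (6,2) via y @ 3.6400
    (7,2) via x @ 4.3186
    (8,2) via x @ 5.4733  # hit
  → r_2 = 5.4733
beam 3: φ=180°, α=60°
  direction (0.5000, 0.8660); cell (3,4); t to first gridline: x 1.4800, y 0.2078 (then +2.0000 / +1.1547)
    (3,5) via y @ 0.2078
    (3,6) via y @ 1.3625
    (4,6) via x @ 1.4800
    (4,7) via y @ 2.5172
    (5,7) via x @ 3.4800
    (5,8) via y @ 3.6719
    (5,9) via y @ 4.8266  # hit
  → r_3 = 4.8266
beam 4: φ=270°, α=150°
  direction (-0.8660, 0.5000); cell (3,4); t to first gridline: x 0.3002, y 0.3600 (then +1.1547 / +2.0000)
    (2,4) via x @ 0.3002
    (2,5) via y @ 0.3600
    (1,5) via x @ 1.4549
    (1,6) via y @ 2.3600
    (0,6) via x @ 2.6096  # hit
  → r_4 = 2.6096

ranges = [2.5200, 5.4733, 4.8266, 2.6096]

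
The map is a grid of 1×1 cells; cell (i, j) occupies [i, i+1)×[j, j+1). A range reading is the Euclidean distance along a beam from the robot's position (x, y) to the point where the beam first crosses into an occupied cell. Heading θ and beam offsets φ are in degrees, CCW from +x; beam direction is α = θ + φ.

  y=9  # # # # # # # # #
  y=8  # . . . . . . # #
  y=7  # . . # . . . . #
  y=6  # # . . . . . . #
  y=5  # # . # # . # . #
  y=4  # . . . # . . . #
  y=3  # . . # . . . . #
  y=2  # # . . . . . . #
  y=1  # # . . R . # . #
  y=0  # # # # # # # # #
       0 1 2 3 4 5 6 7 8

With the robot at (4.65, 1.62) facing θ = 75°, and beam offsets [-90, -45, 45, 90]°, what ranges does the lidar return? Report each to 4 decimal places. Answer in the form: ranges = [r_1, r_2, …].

ranges = [1.3976, 3.8682, 1.5935, 2.7435]

beam 1: φ=-90°, α=345°
  dir = (cos 345°, sin 345°) = (0.9659, -0.2588); from cell (4,1)
  next x-line at t=0.3623, next y-line at t=2.3955; Δt_x=1.0353, Δt_y=3.8637
    x: enter (5,1) at t=0.3623
    x: enter (6,1) at t=1.3976 ← occupied
  → r_1 = 1.3976
beam 2: φ=-45°, α=30°
  dir = (cos 30°, sin 30°) = (0.8660, 0.5000); from cell (4,1)
  next x-line at t=0.4041, next y-line at t=0.7600; Δt_x=1.1547, Δt_y=2.0000
    x: enter (5,1) at t=0.4041
    y: enter (5,2) at t=0.7600
    x: enter (6,2) at t=1.5588
    x: enter (7,2) at t=2.7135
    y: enter (7,3) at t=2.7600
    x: enter (8,3) at t=3.8682 ← occupied
  → r_2 = 3.8682
beam 3: φ=45°, α=120°
  dir = (cos 120°, sin 120°) = (-0.5000, 0.8660); from cell (4,1)
  next x-line at t=1.3000, next y-line at t=0.4388; Δt_x=2.0000, Δt_y=1.1547
    y: enter (4,2) at t=0.4388
    x: enter (3,2) at t=1.3000
    y: enter (3,3) at t=1.5935 ← occupied
  → r_3 = 1.5935
beam 4: φ=90°, α=165°
  dir = (cos 165°, sin 165°) = (-0.9659, 0.2588); from cell (4,1)
  next x-line at t=0.6729, next y-line at t=1.4682; Δt_x=1.0353, Δt_y=3.8637
    x: enter (3,1) at t=0.6729
    y: enter (3,2) at t=1.4682
    x: enter (2,2) at t=1.7082
    x: enter (1,2) at t=2.7435 ← occupied
  → r_4 = 2.7435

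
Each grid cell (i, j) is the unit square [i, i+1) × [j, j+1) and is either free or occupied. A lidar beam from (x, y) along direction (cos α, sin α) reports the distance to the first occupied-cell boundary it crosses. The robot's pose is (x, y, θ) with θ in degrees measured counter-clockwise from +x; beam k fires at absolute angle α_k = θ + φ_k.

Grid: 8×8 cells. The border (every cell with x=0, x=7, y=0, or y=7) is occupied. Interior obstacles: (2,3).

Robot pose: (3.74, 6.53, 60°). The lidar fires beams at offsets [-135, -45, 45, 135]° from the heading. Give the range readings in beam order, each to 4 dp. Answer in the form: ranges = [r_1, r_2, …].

ranges = [5.7251, 1.8159, 0.4866, 2.8367]

beam 1: φ=-135°, α=285°
  dir = (cos 285°, sin 285°) = (0.2588, -0.9659); from cell (3,6)
  next x-line at t=1.0046, next y-line at t=0.5487; Δt_x=3.8637, Δt_y=1.0353
    y: enter (3,5) at t=0.5487
    x: enter (4,5) at t=1.0046
    y: enter (4,4) at t=1.5840
    y: enter (4,3) at t=2.6192
    y: enter (4,2) at t=3.6545
    y: enter (4,1) at t=4.6898
    x: enter (5,1) at t=4.8683
    y: enter (5,0) at t=5.7251 ← occupied
  → r_1 = 5.7251
beam 2: φ=-45°, α=15°
  dir = (cos 15°, sin 15°) = (0.9659, 0.2588); from cell (3,6)
  next x-line at t=0.2692, next y-line at t=1.8159; Δt_x=1.0353, Δt_y=3.8637
    x: enter (4,6) at t=0.2692
    x: enter (5,6) at t=1.3044
    y: enter (5,7) at t=1.8159 ← occupied
  → r_2 = 1.8159
beam 3: φ=45°, α=105°
  dir = (cos 105°, sin 105°) = (-0.2588, 0.9659); from cell (3,6)
  next x-line at t=2.8591, next y-line at t=0.4866; Δt_x=3.8637, Δt_y=1.0353
    y: enter (3,7) at t=0.4866 ← occupied
  → r_3 = 0.4866
beam 4: φ=135°, α=195°
  dir = (cos 195°, sin 195°) = (-0.9659, -0.2588); from cell (3,6)
  next x-line at t=0.7661, next y-line at t=2.0478; Δt_x=1.0353, Δt_y=3.8637
    x: enter (2,6) at t=0.7661
    x: enter (1,6) at t=1.8014
    y: enter (1,5) at t=2.0478
    x: enter (0,5) at t=2.8367 ← occupied
  → r_4 = 2.8367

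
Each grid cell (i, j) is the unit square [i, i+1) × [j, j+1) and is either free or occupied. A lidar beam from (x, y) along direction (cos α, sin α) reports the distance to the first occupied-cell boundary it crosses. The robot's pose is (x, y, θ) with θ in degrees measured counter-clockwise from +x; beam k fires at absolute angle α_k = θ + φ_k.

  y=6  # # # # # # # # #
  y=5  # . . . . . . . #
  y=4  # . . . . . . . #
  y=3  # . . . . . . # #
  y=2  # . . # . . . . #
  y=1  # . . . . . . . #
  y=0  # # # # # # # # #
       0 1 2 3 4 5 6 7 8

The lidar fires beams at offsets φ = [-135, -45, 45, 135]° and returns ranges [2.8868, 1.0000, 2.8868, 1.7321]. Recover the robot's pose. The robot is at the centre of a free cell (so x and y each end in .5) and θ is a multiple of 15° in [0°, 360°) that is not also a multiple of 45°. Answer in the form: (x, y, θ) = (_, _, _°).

(x, y, θ) = (2.5, 3.5, 15°)

Candidates: 33 free-cell centres × 16 headings = 528 poses. Raycast each; keep the one whose scan matches to 4 dp.
  (6.5, 4.5, 105°): beam 1 = 1.0000 ≠ 2.8868 ✗
  (1.5, 1.5, 165°): beam 1 = 1.7321 ≠ 2.8868 ✗
  (6.5, 4.5, 30°): beam 1 = 3.6235 ≠ 2.8868 ✗
  …
  (2.5, 3.5, 15°): r_1=2.8868, r_2=1.0000, r_3=2.8868, r_4=1.7321 — all match ✓
No second candidate reproduces the full scan.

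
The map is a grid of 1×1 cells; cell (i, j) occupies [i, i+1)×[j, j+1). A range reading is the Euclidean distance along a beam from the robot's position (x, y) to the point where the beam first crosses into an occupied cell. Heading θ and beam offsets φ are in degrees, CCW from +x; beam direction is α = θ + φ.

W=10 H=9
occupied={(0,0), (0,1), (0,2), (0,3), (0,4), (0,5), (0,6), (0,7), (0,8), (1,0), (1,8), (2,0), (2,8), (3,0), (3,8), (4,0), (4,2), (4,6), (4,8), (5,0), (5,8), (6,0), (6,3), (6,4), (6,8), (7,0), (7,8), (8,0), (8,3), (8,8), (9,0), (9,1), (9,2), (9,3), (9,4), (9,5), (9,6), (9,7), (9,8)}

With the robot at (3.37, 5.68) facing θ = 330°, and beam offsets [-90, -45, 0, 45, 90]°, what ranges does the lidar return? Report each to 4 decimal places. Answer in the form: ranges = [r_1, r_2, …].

beam 1: φ=-90°, α=240°
  d=(-0.5000,-0.8660)  start (3,5)  tX=0.7400 tY=0.7852  stride 1/|dx|=2.0000 1/|dy|=1.1547
    cross x-line → (2,5), t=0.7400
    cross y-line → (2,4), t=0.7852
    cross y-line → (2,3), t=1.9399
    cross x-line → (1,3), t=2.7400
    cross y-line → (1,2), t=3.0946
    cross y-line → (1,1), t=4.2493
    cross x-line → (0,1), t=4.7400 (wall)
  → r_1 = 4.7400
beam 2: φ=-45°, α=285°
  d=(0.2588,-0.9659)  start (3,5)  tX=2.4341 tY=0.7040  stride 1/|dx|=3.8637 1/|dy|=1.0353
    cross y-line → (3,4), t=0.7040
    cross y-line → (3,3), t=1.7393
    cross x-line → (4,3), t=2.4341
    cross y-line → (4,2), t=2.7745 (wall)
  → r_2 = 2.7745
beam 3: φ=0°, α=330°
  d=(0.8660,-0.5000)  start (3,5)  tX=0.7275 tY=1.3600  stride 1/|dx|=1.1547 1/|dy|=2.0000
    cross x-line → (4,5), t=0.7275
    cross y-line → (4,4), t=1.3600
    cross x-line → (5,4), t=1.8822
    cross x-line → (6,4), t=3.0369 (wall)
  → r_3 = 3.0369
beam 4: φ=45°, α=15°
  d=(0.9659,0.2588)  start (3,5)  tX=0.6522 tY=1.2364  stride 1/|dx|=1.0353 1/|dy|=3.8637
    cross x-line → (4,5), t=0.6522
    cross y-line → (4,6), t=1.2364 (wall)
  → r_4 = 1.2364
beam 5: φ=90°, α=60°
  d=(0.5000,0.8660)  start (3,5)  tX=1.2600 tY=0.3695  stride 1/|dx|=2.0000 1/|dy|=1.1547
    cross y-line → (3,6), t=0.3695
    cross x-line → (4,6), t=1.2600 (wall)
  → r_5 = 1.2600

ranges = [4.7400, 2.7745, 3.0369, 1.2364, 1.2600]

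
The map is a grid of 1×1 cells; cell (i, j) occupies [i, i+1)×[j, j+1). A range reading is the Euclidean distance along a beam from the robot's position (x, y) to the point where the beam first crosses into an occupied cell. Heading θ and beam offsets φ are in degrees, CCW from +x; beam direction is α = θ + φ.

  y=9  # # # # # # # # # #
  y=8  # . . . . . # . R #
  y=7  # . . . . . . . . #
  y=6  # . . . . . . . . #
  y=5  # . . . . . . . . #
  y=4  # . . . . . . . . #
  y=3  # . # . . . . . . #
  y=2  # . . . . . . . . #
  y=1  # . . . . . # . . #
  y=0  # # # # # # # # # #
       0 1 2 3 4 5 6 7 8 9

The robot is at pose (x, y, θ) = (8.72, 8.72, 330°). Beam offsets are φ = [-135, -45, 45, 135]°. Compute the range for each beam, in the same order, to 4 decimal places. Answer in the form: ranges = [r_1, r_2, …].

beam 1: φ=-135°, α=195°
  direction (-0.9659, -0.2588); cell (8,8); t to first gridline: x 0.7454, y 2.7819 (then +1.0353 / +3.8637)
    (7,8) via x @ 0.7454
    (6,8) via x @ 1.7807  # hit
  → r_1 = 1.7807
beam 2: φ=-45°, α=285°
  direction (0.2588, -0.9659); cell (8,8); t to first gridline: x 1.0818, y 0.7454 (then +3.8637 / +1.0353)
    (8,7) via y @ 0.7454
    (9,7) via x @ 1.0818  # hit
  → r_2 = 1.0818
beam 3: φ=45°, α=15°
  direction (0.9659, 0.2588); cell (8,8); t to first gridline: x 0.2899, y 1.0818 (then +1.0353 / +3.8637)
    (9,8) via x @ 0.2899  # hit
  → r_3 = 0.2899
beam 4: φ=135°, α=105°
  direction (-0.2588, 0.9659); cell (8,8); t to first gridline: x 2.7819, y 0.2899 (then +3.8637 / +1.0353)
    (8,9) via y @ 0.2899  # hit
  → r_4 = 0.2899

ranges = [1.7807, 1.0818, 0.2899, 0.2899]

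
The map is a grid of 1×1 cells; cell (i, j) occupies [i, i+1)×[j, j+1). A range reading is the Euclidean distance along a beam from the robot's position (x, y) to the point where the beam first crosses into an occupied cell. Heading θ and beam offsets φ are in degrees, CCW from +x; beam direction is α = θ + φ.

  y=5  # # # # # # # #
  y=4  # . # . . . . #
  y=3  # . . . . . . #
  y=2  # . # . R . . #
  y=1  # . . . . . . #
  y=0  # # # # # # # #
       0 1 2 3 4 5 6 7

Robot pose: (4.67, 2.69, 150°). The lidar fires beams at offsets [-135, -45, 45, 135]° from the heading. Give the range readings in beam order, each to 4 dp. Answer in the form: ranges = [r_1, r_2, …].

beam 1: φ=-135°, α=15°
  direction (0.9659, 0.2588); cell (4,2); t to first gridline: x 0.3416, y 1.1977 (then +1.0353 / +3.8637)
    (5,2) via x @ 0.3416
    (5,3) via y @ 1.1977
    (6,3) via x @ 1.3769
    (7,3) via x @ 2.4122  # hit
  → r_1 = 2.4122
beam 2: φ=-45°, α=105°
  direction (-0.2588, 0.9659); cell (4,2); t to first gridline: x 2.5887, y 0.3209 (then +3.8637 / +1.0353)
    (4,3) via y @ 0.3209
    (4,4) via y @ 1.3562
    (4,5) via y @ 2.3915  # hit
  → r_2 = 2.3915
beam 3: φ=45°, α=195°
  direction (-0.9659, -0.2588); cell (4,2); t to first gridline: x 0.6936, y 2.6660 (then +1.0353 / +3.8637)
    (3,2) via x @ 0.6936
    (2,2) via x @ 1.7289  # hit
  → r_3 = 1.7289
beam 4: φ=135°, α=285°
  direction (0.2588, -0.9659); cell (4,2); t to first gridline: x 1.2750, y 0.7143 (then +3.8637 / +1.0353)
    (4,1) via y @ 0.7143
    (5,1) via x @ 1.2750
    (5,0) via y @ 1.7496  # hit
  → r_4 = 1.7496

ranges = [2.4122, 2.3915, 1.7289, 1.7496]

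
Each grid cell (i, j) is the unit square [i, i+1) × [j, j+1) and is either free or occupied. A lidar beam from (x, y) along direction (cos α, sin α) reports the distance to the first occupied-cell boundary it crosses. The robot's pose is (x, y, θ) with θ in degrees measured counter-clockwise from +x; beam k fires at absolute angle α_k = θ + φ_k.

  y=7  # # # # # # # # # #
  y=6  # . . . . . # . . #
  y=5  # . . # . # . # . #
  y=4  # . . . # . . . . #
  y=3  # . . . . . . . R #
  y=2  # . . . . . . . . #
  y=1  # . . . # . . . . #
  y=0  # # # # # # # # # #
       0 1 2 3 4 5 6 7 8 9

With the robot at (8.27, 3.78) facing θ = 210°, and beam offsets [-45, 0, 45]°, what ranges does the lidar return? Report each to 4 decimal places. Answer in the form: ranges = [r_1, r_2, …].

ranges = [3.3854, 3.7759, 2.8781]

beam 1: φ=-45°, α=165°
  d=(-0.9659,0.2588)  start (8,3)  tX=0.2795 tY=0.8500  stride 1/|dx|=1.0353 1/|dy|=3.8637
    cross x-line → (7,3), t=0.2795
    cross y-line → (7,4), t=0.8500
    cross x-line → (6,4), t=1.3148
    cross x-line → (5,4), t=2.3501
    cross x-line → (4,4), t=3.3854 (wall)
  → r_1 = 3.3854
beam 2: φ=0°, α=210°
  d=(-0.8660,-0.5000)  start (8,3)  tX=0.3118 tY=1.5600  stride 1/|dx|=1.1547 1/|dy|=2.0000
    cross x-line → (7,3), t=0.3118
    cross x-line → (6,3), t=1.4665
    cross y-line → (6,2), t=1.5600
    cross x-line → (5,2), t=2.6212
    cross y-line → (5,1), t=3.5600
    cross x-line → (4,1), t=3.7759 (wall)
  → r_2 = 3.7759
beam 3: φ=45°, α=255°
  d=(-0.2588,-0.9659)  start (8,3)  tX=1.0432 tY=0.8075  stride 1/|dx|=3.8637 1/|dy|=1.0353
    cross y-line → (8,2), t=0.8075
    cross x-line → (7,2), t=1.0432
    cross y-line → (7,1), t=1.8428
    cross y-line → (7,0), t=2.8781 (wall)
  → r_3 = 2.8781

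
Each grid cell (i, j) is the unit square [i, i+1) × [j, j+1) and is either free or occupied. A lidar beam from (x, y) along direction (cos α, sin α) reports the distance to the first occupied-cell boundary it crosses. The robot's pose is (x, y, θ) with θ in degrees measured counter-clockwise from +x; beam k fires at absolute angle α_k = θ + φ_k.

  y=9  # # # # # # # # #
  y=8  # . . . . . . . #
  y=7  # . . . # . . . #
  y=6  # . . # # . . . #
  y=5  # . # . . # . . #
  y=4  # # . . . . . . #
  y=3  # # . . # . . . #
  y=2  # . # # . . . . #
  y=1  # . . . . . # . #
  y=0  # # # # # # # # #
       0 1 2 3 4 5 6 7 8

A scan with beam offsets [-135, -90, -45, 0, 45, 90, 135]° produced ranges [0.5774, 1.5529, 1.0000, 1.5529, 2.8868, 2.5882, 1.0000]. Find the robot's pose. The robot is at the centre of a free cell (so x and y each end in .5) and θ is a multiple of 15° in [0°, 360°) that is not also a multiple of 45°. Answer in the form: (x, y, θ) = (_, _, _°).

Enumerate (i+0.5, j+0.5, θ) over the 45 free cells and 16 admissible headings. For each, cast all 7 beams and compare to the given ranges.
  (3.5, 4.5, 60°): beam 1 = 1.5529 ≠ 0.5774 ✗
  (7.5, 2.5, 75°): beam 1 = 1.0000 ≠ 0.5774 ✗
  (7.5, 7.5, 255°): beam 1 = 1.7321 ≠ 0.5774 ✗
  (4.5, 2.5, 15°): beam 1 = 1.7321 ≠ 0.5774 ✗
  …
  (1.5, 6.5, 345°): r_1=0.5774, r_2=1.5529, r_3=1.0000, r_4=1.5529, r_5=2.8868, r_6=2.5882, r_7=1.0000 — all match ✓
No second candidate reproduces the full scan.

(x, y, θ) = (1.5, 6.5, 345°)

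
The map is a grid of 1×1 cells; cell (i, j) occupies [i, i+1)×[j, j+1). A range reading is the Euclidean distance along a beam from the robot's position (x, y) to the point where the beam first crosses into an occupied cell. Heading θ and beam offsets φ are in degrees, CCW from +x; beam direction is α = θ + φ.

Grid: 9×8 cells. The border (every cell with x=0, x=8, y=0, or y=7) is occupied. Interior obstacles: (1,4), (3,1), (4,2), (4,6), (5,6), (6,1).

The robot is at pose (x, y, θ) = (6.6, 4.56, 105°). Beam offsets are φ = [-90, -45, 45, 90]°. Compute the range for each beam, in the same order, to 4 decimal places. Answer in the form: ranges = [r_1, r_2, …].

beam 1: φ=-90°, α=15°
  direction (0.9659, 0.2588); cell (6,4); t to first gridline: x 0.4141, y 1.7000 (then +1.0353 / +3.8637)
    (7,4) via x @ 0.4141
    (8,4) via x @ 1.4494  # hit
  → r_1 = 1.4494
beam 2: φ=-45°, α=60°
  direction (0.5000, 0.8660); cell (6,4); t to first gridline: x 0.8000, y 0.5081 (then +2.0000 / +1.1547)
    (6,5) via y @ 0.5081
    (7,5) via x @ 0.8000
    (7,6) via y @ 1.6628
    (8,6) via x @ 2.8000  # hit
  → r_2 = 2.8000
beam 3: φ=45°, α=150°
  direction (-0.8660, 0.5000); cell (6,4); t to first gridline: x 0.6928, y 0.8800 (then +1.1547 / +2.0000)
    (5,4) via x @ 0.6928
    (5,5) via y @ 0.8800
    (4,5) via x @ 1.8475
    (4,6) via y @ 2.8800  # hit
  → r_3 = 2.8800
beam 4: φ=90°, α=195°
  direction (-0.9659, -0.2588); cell (6,4); t to first gridline: x 0.6212, y 2.1637 (then +1.0353 / +3.8637)
    (5,4) via x @ 0.6212
    (4,4) via x @ 1.6564
    (4,3) via y @ 2.1637
    (3,3) via x @ 2.6917
    (2,3) via x @ 3.7270
    (1,3) via x @ 4.7623
    (0,3) via x @ 5.7975  # hit
  → r_4 = 5.7975

ranges = [1.4494, 2.8000, 2.8800, 5.7975]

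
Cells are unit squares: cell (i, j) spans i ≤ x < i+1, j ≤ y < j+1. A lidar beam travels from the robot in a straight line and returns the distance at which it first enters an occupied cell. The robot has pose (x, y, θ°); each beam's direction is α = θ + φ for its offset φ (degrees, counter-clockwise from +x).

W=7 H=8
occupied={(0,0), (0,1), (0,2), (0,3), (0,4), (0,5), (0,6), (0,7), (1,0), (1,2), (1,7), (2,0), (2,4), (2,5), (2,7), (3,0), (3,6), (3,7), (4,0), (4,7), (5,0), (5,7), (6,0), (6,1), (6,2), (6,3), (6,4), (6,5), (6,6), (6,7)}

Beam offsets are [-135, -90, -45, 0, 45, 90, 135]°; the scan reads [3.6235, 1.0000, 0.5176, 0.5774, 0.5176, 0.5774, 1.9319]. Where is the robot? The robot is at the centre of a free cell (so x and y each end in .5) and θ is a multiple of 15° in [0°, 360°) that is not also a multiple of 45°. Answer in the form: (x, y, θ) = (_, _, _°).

(x, y, θ) = (5.5, 1.5, 300°)

Enumerate (i+0.5, j+0.5, θ) over the 26 free cells and 16 admissible headings. For each, cast all 7 beams and compare to the given ranges.
  (2.5, 1.5, 120°): beam 1 = 1.9319 ≠ 3.6235 ✗
  (5.5, 2.5, 165°): beam 1 = 0.5774 ≠ 3.6235 ✗
  (4.5, 2.5, 330°): beam 2 = 1.7321 ≠ 1.0000 ✗
  (2.5, 2.5, 255°): beam 1 = 3.0000 ≠ 3.6235 ✗
  (3.5, 4.5, 210°): beam 1 = 1.5529 ≠ 3.6235 ✗
  …
  (5.5, 1.5, 300°): r_1=3.6235, r_2=1.0000, r_3=0.5176, r_4=0.5774, r_5=0.5176, r_6=0.5774, r_7=1.9319 — all match ✓
Only this pose fits every beam.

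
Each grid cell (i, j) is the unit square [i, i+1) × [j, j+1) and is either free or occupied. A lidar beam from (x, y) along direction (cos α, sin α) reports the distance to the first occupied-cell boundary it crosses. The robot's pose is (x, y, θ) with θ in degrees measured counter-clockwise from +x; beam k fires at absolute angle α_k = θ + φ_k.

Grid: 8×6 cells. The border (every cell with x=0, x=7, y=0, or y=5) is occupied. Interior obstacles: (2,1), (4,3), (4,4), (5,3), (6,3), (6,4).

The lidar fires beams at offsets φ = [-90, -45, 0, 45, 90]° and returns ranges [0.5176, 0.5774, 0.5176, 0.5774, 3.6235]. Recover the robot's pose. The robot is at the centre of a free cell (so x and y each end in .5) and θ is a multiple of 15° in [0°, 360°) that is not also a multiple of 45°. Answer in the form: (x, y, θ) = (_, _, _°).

(x, y, θ) = (1.5, 1.5, 345°)

The pose lattice has 18·16 = 288 candidates. Test each by forward raycasting.
  (1.5, 1.5, 210°): beam 1 = 1.0000 ≠ 0.5176 ✗
  (5.5, 1.5, 345°): beam 3 = 1.5529 ≠ 0.5176 ✗
  (5.5, 2.5, 240°): beam 1 = 1.0000 ≠ 0.5176 ✗
  (1.5, 4.5, 75°): beam 1 = 2.5882 ≠ 0.5176 ✗
  …
  (1.5, 1.5, 345°): r_1=0.5176, r_2=0.5774, r_3=0.5176, r_4=0.5774, r_5=3.6235 — all match ✓
Unique over the lattice → pose = (1.5, 1.5, 345°).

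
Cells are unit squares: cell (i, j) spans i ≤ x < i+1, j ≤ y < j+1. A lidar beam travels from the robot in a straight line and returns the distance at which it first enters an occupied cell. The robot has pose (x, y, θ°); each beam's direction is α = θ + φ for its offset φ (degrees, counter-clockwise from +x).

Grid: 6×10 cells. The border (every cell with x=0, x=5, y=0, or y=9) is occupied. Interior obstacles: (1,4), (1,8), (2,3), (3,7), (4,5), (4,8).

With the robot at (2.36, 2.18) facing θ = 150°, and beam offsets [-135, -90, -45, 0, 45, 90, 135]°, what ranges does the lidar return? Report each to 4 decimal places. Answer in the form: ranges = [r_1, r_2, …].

beam 1: φ=-135°, α=15°
  direction (0.9659, 0.2588); cell (2,2); t to first gridline: x 0.6626, y 3.1682 (then +1.0353 / +3.8637)
    (3,2) via x @ 0.6626
    (4,2) via x @ 1.6979
    (5,2) via x @ 2.7331  # hit
  → r_1 = 2.7331
beam 2: φ=-90°, α=60°
  direction (0.5000, 0.8660); cell (2,2); t to first gridline: x 1.2800, y 0.9469 (then +2.0000 / +1.1547)
    (2,3) via y @ 0.9469  # hit
  → r_2 = 0.9469
beam 3: φ=-45°, α=105°
  direction (-0.2588, 0.9659); cell (2,2); t to first gridline: x 1.3909, y 0.8489 (then +3.8637 / +1.0353)
    (2,3) via y @ 0.8489  # hit
  → r_3 = 0.8489
beam 4: φ=0°, α=150°
  direction (-0.8660, 0.5000); cell (2,2); t to first gridline: x 0.4157, y 1.6400 (then +1.1547 / +2.0000)
    (1,2) via x @ 0.4157
    (0,2) via x @ 1.5704  # hit
  → r_4 = 1.5704
beam 5: φ=45°, α=195°
  direction (-0.9659, -0.2588); cell (2,2); t to first gridline: x 0.3727, y 0.6955 (then +1.0353 / +3.8637)
    (1,2) via x @ 0.3727
    (1,1) via y @ 0.6955
    (0,1) via x @ 1.4080  # hit
  → r_5 = 1.4080
beam 6: φ=90°, α=240°
  direction (-0.5000, -0.8660); cell (2,2); t to first gridline: x 0.7200, y 0.2078 (then +2.0000 / +1.1547)
    (2,1) via y @ 0.2078
    (1,1) via x @ 0.7200
    (1,0) via y @ 1.3625  # hit
  → r_6 = 1.3625
beam 7: φ=135°, α=285°
  direction (0.2588, -0.9659); cell (2,2); t to first gridline: x 2.4728, y 0.1863 (then +3.8637 / +1.0353)
    (2,1) via y @ 0.1863
    (2,0) via y @ 1.2216  # hit
  → r_7 = 1.2216

ranges = [2.7331, 0.9469, 0.8489, 1.5704, 1.4080, 1.3625, 1.2216]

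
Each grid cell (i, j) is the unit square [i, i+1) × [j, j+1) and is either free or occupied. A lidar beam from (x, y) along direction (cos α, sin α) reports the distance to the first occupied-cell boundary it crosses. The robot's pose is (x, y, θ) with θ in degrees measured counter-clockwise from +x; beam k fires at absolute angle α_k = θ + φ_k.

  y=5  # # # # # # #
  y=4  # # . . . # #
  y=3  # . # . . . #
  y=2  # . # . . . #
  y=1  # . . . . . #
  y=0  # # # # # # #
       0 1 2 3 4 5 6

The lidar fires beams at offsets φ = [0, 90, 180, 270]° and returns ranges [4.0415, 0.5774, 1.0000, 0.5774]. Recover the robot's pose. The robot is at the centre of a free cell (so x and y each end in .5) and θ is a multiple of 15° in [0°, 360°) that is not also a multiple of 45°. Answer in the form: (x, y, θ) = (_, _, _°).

The pose lattice has 16·16 = 256 candidates. Test each by forward raycasting.
  (1.5, 1.5, 240°): beam 1 = 0.5774 ≠ 4.0415 ✗
  (4.5, 2.5, 30°): beam 1 = 1.7321 ≠ 4.0415 ✗
  (5.5, 1.5, 165°): beam 1 = 2.5882 ≠ 4.0415 ✗
  (4.5, 3.5, 105°): beam 1 = 1.5529 ≠ 4.0415 ✗
  …
  (2.5, 1.5, 30°): r_1=4.0415, r_2=0.5774, r_3=1.0000, r_4=0.5774 — all match ✓
Unique over the lattice → pose = (2.5, 1.5, 30°).

(x, y, θ) = (2.5, 1.5, 30°)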